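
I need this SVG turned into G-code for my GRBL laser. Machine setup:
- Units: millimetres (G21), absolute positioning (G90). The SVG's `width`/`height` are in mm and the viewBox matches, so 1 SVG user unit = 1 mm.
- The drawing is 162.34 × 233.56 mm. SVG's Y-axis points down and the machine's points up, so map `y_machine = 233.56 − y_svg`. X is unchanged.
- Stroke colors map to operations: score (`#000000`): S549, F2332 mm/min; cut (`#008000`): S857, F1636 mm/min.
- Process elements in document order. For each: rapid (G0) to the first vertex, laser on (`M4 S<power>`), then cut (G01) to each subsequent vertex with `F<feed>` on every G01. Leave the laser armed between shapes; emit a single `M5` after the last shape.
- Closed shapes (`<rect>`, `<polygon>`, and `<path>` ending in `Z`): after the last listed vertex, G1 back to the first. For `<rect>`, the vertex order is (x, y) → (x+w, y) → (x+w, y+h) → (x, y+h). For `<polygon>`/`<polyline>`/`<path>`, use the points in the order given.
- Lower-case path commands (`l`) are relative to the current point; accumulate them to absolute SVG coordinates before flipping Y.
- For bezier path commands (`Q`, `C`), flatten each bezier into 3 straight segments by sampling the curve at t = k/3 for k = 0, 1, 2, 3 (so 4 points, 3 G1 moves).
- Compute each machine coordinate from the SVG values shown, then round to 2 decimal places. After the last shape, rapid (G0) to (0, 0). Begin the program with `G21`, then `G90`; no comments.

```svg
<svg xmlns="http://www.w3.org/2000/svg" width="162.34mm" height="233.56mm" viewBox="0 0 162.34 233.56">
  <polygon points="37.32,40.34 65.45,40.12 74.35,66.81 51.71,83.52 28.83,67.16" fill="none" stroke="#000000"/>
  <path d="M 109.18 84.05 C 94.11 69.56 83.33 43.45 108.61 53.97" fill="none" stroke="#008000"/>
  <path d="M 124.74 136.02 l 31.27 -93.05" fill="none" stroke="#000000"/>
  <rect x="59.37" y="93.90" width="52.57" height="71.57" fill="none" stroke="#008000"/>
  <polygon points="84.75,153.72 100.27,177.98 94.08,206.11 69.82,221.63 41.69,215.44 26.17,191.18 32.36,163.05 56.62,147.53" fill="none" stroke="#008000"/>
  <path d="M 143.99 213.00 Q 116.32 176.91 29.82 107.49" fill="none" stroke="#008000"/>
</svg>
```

Since the viewBox matches the mm dimensions, user units are millimetres directly. The only transform is the Y-flip y_m = 233.56 − y_svg.

Shape 1 is a regular polygon drawn with `<polygon>`. Its stroke #000000 means score at S549, F2332. After flipping Y the toolpath is (37.32,193.22) → (65.45,193.44) → (74.35,166.75) → (51.71,150.04) → (28.83,166.40) → (37.32,193.22), returning to the start.

Shape 2 is a cubic bezier drawn with `<path>`. Its stroke #008000 means cut at S857, F1636. After flipping Y the toolpath is (109.18,149.51) → (96.72,166.09) → (94.17,179.69) → (108.61,179.59).

Shape 3 is a line segment drawn with `<path>`. Its stroke #000000 means score at S549, F2332. After flipping Y the toolpath is (124.74,97.54) → (156.01,190.59).

Shape 4 is a rectangle drawn with `<rect>`. Its stroke #008000 means cut at S857, F1636. After flipping Y the toolpath is (59.37,139.66) → (111.94,139.66) → (111.94,68.09) → (59.37,68.09) → (59.37,139.66), returning to the start.

Shape 5 is a regular polygon drawn with `<polygon>`. Its stroke #008000 means cut at S857, F1636. After flipping Y the toolpath is (84.75,79.84) → (100.27,55.58) → (94.08,27.45) → (69.82,11.93) → (41.69,18.12) → (26.17,42.38) → (32.36,70.51) → (56.62,86.03) → (84.75,79.84), returning to the start.

Shape 6 is a quadratic bezier drawn with `<path>`. Its stroke #008000 means cut at S857, F1636. After flipping Y the toolpath is (143.99,20.56) → (119.01,48.32) → (80.95,83.49) → (29.82,126.07).

G21
G90
G0 X37.32 Y193.22
M4 S549
G01 X65.45 Y193.44 F2332
G01 X74.35 Y166.75 F2332
G01 X51.71 Y150.04 F2332
G01 X28.83 Y166.40 F2332
G01 X37.32 Y193.22 F2332
G0 X109.18 Y149.51
M4 S857
G01 X96.72 Y166.09 F1636
G01 X94.17 Y179.69 F1636
G01 X108.61 Y179.59 F1636
G0 X124.74 Y97.54
M4 S549
G01 X156.01 Y190.59 F2332
G0 X59.37 Y139.66
M4 S857
G01 X111.94 Y139.66 F1636
G01 X111.94 Y68.09 F1636
G01 X59.37 Y68.09 F1636
G01 X59.37 Y139.66 F1636
G0 X84.75 Y79.84
M4 S857
G01 X100.27 Y55.58 F1636
G01 X94.08 Y27.45 F1636
G01 X69.82 Y11.93 F1636
G01 X41.69 Y18.12 F1636
G01 X26.17 Y42.38 F1636
G01 X32.36 Y70.51 F1636
G01 X56.62 Y86.03 F1636
G01 X84.75 Y79.84 F1636
G0 X143.99 Y20.56
M4 S857
G01 X119.01 Y48.32 F1636
G01 X80.95 Y83.49 F1636
G01 X29.82 Y126.07 F1636
M5
G0 X0.00 Y0.00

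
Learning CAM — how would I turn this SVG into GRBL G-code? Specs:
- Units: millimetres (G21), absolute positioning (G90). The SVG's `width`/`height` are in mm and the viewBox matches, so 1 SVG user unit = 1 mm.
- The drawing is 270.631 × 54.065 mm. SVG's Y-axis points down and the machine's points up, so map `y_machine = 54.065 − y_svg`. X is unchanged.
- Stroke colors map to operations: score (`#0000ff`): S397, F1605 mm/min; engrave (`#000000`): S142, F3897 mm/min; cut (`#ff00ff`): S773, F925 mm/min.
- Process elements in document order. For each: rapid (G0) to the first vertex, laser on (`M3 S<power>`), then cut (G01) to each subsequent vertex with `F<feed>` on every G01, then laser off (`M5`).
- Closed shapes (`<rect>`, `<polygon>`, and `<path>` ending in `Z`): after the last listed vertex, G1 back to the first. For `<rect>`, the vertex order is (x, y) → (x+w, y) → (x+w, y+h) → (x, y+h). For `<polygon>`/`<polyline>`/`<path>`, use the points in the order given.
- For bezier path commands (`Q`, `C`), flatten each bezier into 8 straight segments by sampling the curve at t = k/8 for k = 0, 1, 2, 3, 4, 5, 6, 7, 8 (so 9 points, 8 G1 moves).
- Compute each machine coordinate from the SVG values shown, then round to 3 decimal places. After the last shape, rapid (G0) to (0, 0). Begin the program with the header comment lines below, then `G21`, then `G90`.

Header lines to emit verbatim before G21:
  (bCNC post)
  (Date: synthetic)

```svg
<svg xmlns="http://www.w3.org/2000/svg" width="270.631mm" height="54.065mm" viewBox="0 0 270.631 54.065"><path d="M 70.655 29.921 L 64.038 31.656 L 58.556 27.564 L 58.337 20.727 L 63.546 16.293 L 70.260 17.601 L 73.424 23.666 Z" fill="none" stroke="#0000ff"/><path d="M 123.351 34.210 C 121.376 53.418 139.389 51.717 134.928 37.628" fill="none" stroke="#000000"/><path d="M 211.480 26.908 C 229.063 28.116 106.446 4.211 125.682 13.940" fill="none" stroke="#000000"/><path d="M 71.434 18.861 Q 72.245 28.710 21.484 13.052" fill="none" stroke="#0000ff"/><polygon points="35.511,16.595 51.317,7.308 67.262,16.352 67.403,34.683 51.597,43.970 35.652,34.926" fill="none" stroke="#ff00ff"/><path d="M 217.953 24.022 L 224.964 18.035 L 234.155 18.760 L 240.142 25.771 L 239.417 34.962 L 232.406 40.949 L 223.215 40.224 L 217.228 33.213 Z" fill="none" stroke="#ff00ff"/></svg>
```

viewBox `0 0 270.631 54.065` with mm width/height → 1 unit = 1 mm. Flip: y_m = 54.065 − y_svg.

**Shape 1** — `<path>` regular polygon, stroke `#0000ff` → score (S397, F1605). Machine vertices: (70.655,24.144) → (64.038,22.409) → (58.556,26.501) → (58.337,33.338) → (63.546,37.772) → (70.260,36.464) → (73.424,30.399) → (70.655,24.144). Closed: final G1 returns to the first vertex.

**Shape 2** — `<path>` cubic bezier, stroke `#000000` → engrave (S142, F3897). Control points (SVG): P0=(123.351,34.210), P1=(121.376,53.418), P2=(139.389,51.717), P3=(134.928,37.628); sampled at t=k/8. Machine vertices: (123.351,19.855) → (123.464,13.615) → (124.954,9.236) → (127.322,6.618) → (130.072,5.660) → (132.705,6.262) → (134.723,8.326) → (135.630,11.751) → (134.928,16.437). Open path.

**Shape 3** — `<path>` cubic bezier, stroke `#000000` → engrave (S142, F3897). Control points (SVG): P0=(211.480,26.908), P1=(229.063,28.116), P2=(106.446,4.211), P3=(125.682,13.940); sampled at t=k/8. Machine vertices: (211.480,27.157) → (212.053,27.766) → (202.787,30.042) → (186.988,33.295) → (167.961,36.836) → (149.012,39.979) → (133.445,42.033) → (124.567,42.312) → (125.682,40.125). Open path.

**Shape 4** — `<path>` quadratic bezier, stroke `#0000ff` → score (S397, F1605). Control points (SVG): P0=(71.434,18.861), P1=(72.245,28.710), P2=(21.484,13.052); sampled at t=k/8. Machine vertices: (71.434,35.204) → (70.831,33.140) → (68.616,31.874) → (64.790,31.404) → (59.352,31.732) → (52.302,32.856) → (43.641,34.778) → (33.368,37.497) → (21.484,41.013). Open path.

**Shape 5** — `<polygon>` regular polygon, stroke `#ff00ff` → cut (S773, F925). Machine vertices: (35.511,37.470) → (51.317,46.757) → (67.262,37.713) → (67.403,19.382) → (51.597,10.095) → (35.652,19.139) → (35.511,37.470). Closed: final G1 returns to the first vertex.

**Shape 6** — `<path>` regular polygon, stroke `#ff00ff` → cut (S773, F925). Machine vertices: (217.953,30.043) → (224.964,36.030) → (234.155,35.305) → (240.142,28.294) → (239.417,19.103) → (232.406,13.116) → (223.215,13.841) → (217.228,20.852) → (217.953,30.043). Closed: final G1 returns to the first vertex.

(bCNC post)
(Date: synthetic)
G21
G90
G0 X70.655 Y24.144
M3 S397
G01 X64.038 Y22.409 F1605
G01 X58.556 Y26.501 F1605
G01 X58.337 Y33.338 F1605
G01 X63.546 Y37.772 F1605
G01 X70.260 Y36.464 F1605
G01 X73.424 Y30.399 F1605
G01 X70.655 Y24.144 F1605
M5
G0 X123.351 Y19.855
M3 S142
G01 X123.464 Y13.615 F3897
G01 X124.954 Y9.236 F3897
G01 X127.322 Y6.618 F3897
G01 X130.072 Y5.660 F3897
G01 X132.705 Y6.262 F3897
G01 X134.723 Y8.326 F3897
G01 X135.630 Y11.751 F3897
G01 X134.928 Y16.437 F3897
M5
G0 X211.480 Y27.157
M3 S142
G01 X212.053 Y27.766 F3897
G01 X202.787 Y30.042 F3897
G01 X186.988 Y33.295 F3897
G01 X167.961 Y36.836 F3897
G01 X149.012 Y39.979 F3897
G01 X133.445 Y42.033 F3897
G01 X124.567 Y42.312 F3897
G01 X125.682 Y40.125 F3897
M5
G0 X71.434 Y35.204
M3 S397
G01 X70.831 Y33.140 F1605
G01 X68.616 Y31.874 F1605
G01 X64.790 Y31.404 F1605
G01 X59.352 Y31.732 F1605
G01 X52.302 Y32.856 F1605
G01 X43.641 Y34.778 F1605
G01 X33.368 Y37.497 F1605
G01 X21.484 Y41.013 F1605
M5
G0 X35.511 Y37.470
M3 S773
G01 X51.317 Y46.757 F925
G01 X67.262 Y37.713 F925
G01 X67.403 Y19.382 F925
G01 X51.597 Y10.095 F925
G01 X35.652 Y19.139 F925
G01 X35.511 Y37.470 F925
M5
G0 X217.953 Y30.043
M3 S773
G01 X224.964 Y36.030 F925
G01 X234.155 Y35.305 F925
G01 X240.142 Y28.294 F925
G01 X239.417 Y19.103 F925
G01 X232.406 Y13.116 F925
G01 X223.215 Y13.841 F925
G01 X217.228 Y20.852 F925
G01 X217.953 Y30.043 F925
M5
G0 X0.000 Y0.000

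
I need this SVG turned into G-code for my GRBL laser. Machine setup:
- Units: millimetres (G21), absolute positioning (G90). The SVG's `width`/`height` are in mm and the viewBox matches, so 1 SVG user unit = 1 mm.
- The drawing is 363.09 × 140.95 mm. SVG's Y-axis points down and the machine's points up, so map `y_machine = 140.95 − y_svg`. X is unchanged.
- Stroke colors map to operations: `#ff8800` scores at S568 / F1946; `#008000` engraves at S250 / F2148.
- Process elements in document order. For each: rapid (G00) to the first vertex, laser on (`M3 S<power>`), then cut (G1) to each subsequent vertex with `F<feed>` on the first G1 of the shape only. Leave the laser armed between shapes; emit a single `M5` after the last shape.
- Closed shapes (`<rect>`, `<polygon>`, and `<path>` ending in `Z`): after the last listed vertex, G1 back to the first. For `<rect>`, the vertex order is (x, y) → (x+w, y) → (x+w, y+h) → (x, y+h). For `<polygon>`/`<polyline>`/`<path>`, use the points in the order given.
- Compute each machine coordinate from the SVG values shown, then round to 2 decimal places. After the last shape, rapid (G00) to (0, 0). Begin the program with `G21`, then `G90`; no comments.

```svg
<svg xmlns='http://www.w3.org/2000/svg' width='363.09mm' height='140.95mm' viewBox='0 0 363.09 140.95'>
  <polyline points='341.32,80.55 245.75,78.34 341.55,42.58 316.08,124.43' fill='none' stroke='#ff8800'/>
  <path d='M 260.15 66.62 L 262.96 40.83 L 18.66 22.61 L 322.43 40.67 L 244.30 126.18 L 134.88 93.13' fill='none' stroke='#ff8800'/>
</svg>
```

1 u = 1 mm; y_m = 140.95 − y.

[1] `<polyline>` open polyline, #ff8800→score S568 F1946: (341.32,60.40) → (245.75,62.61) → (341.55,98.37) → (316.08,16.52)

[2] `<path>` open polyline, #ff8800→score S568 F1946: (260.15,74.33) → (262.96,100.12) → (18.66,118.34) → (322.43,100.28) → (244.30,14.77) → (134.88,47.82)

G21
G90
G00 X341.32 Y60.40
M3 S568
G1 X245.75 Y62.61 F1946
G1 X341.55 Y98.37
G1 X316.08 Y16.52
G00 X260.15 Y74.33
M3 S568
G1 X262.96 Y100.12 F1946
G1 X18.66 Y118.34
G1 X322.43 Y100.28
G1 X244.30 Y14.77
G1 X134.88 Y47.82
M5
G00 X0.00 Y0.00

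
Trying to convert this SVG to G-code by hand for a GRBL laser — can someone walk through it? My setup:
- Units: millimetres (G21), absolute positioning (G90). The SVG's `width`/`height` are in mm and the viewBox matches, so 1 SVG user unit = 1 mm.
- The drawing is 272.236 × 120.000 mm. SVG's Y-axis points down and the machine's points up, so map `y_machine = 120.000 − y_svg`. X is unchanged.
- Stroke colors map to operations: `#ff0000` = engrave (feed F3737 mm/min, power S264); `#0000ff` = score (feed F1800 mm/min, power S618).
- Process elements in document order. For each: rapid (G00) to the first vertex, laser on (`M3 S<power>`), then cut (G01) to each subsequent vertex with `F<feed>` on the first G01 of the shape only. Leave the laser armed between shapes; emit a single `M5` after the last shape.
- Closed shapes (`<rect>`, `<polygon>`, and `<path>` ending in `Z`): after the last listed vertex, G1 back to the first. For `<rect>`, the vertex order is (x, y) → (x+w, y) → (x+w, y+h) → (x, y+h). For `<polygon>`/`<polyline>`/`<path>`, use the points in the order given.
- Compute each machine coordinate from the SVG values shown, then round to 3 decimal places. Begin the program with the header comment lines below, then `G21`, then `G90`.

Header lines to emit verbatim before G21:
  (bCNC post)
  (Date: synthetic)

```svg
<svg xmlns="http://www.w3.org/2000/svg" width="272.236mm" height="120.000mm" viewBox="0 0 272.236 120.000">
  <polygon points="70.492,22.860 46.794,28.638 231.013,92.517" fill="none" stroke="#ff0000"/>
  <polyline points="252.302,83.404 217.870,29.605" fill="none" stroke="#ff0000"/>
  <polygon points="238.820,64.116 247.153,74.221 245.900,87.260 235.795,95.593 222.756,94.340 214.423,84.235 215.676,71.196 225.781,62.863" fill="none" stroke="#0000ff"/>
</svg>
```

1 u = 1 mm; y_m = 120.000 − y.

[1] `<polygon>` closed polygon, #ff0000→engrave S264 F3737: (70.492,97.140) → (46.794,91.362) → (231.013,27.483) → (70.492,97.140) (closed)

[2] `<polyline>` line segment, #ff0000→engrave S264 F3737: (252.302,36.596) → (217.870,90.395)

[3] `<polygon>` regular polygon, #0000ff→score S618 F1800: (238.820,55.884) → (247.153,45.779) → (245.900,32.740) → (235.795,24.407) → (222.756,25.660) → (214.423,35.765) → (215.676,48.804) → (225.781,57.137) → (238.820,55.884) (closed)

(bCNC post)
(Date: synthetic)
G21
G90
G00 X70.492 Y97.140
M3 S264
G01 X46.794 Y91.362 F3737
G01 X231.013 Y27.483
G01 X70.492 Y97.140
G00 X252.302 Y36.596
M3 S264
G01 X217.870 Y90.395 F3737
G00 X238.820 Y55.884
M3 S618
G01 X247.153 Y45.779 F1800
G01 X245.900 Y32.740
G01 X235.795 Y24.407
G01 X222.756 Y25.660
G01 X214.423 Y35.765
G01 X215.676 Y48.804
G01 X225.781 Y57.137
G01 X238.820 Y55.884
M5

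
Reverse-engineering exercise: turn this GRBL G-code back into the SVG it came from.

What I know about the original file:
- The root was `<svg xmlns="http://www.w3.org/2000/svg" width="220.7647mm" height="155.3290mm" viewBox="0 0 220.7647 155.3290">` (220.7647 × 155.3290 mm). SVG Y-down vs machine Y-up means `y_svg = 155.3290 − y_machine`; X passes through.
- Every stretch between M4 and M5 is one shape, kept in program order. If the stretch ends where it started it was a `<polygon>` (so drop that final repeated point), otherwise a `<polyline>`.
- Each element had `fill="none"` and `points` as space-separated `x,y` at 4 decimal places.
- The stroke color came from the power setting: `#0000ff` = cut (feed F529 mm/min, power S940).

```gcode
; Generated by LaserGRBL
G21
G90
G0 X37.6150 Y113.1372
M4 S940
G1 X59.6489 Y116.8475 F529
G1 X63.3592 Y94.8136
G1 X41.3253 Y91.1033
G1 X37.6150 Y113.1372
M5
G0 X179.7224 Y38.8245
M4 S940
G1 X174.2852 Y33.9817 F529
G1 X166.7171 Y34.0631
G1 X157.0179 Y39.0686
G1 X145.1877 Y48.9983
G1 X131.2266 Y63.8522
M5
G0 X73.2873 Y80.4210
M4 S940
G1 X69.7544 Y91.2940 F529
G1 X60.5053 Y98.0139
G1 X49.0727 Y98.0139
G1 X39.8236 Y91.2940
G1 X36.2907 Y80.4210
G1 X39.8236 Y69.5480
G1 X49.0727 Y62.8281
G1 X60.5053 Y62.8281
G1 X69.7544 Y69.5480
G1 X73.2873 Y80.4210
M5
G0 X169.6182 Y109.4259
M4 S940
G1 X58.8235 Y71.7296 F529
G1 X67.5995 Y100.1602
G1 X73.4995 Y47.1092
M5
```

Machine Y-up, SVG Y-down with viewBox height 155.3290, so y_svg = 155.3290 − y_machine; X carries over. Every run uses S940, so all elements get stroke `#0000ff` (cut).

Run 1: The run returns to its start, so emit a `<polygon>` with points (Y-flipped): 37.6150,42.1918 59.6489,38.4815 63.3592,60.5154 41.3253,64.2257.

Run 2: The run is open, so emit a `<polyline>` with points (Y-flipped): 179.7224,116.5045 174.2852,121.3473 166.7171,121.2659 157.0179,116.2604 145.1877,106.3307 131.2266,91.4768.

Run 3: The run returns to its start, so emit a `<polygon>` with points (Y-flipped): 73.2873,74.9080 69.7544,64.0350 60.5053,57.3151 49.0727,57.3151 39.8236,64.0350 36.2907,74.9080 39.8236,85.7810 49.0727,92.5009 60.5053,92.5009 69.7544,85.7810.

Run 4: The run is open, so emit a `<polyline>` with points (Y-flipped): 169.6182,45.9031 58.8235,83.5994 67.5995,55.1688 73.4995,108.2198.

<svg xmlns="http://www.w3.org/2000/svg" width="220.7647mm" height="155.3290mm" viewBox="0 0 220.7647 155.3290">
  <polygon points="37.6150,42.1918 59.6489,38.4815 63.3592,60.5154 41.3253,64.2257" fill="none" stroke="#0000ff"/>
  <polyline points="179.7224,116.5045 174.2852,121.3473 166.7171,121.2659 157.0179,116.2604 145.1877,106.3307 131.2266,91.4768" fill="none" stroke="#0000ff"/>
  <polygon points="73.2873,74.9080 69.7544,64.0350 60.5053,57.3151 49.0727,57.3151 39.8236,64.0350 36.2907,74.9080 39.8236,85.7810 49.0727,92.5009 60.5053,92.5009 69.7544,85.7810" fill="none" stroke="#0000ff"/>
  <polyline points="169.6182,45.9031 58.8235,83.5994 67.5995,55.1688 73.4995,108.2198" fill="none" stroke="#0000ff"/>
</svg>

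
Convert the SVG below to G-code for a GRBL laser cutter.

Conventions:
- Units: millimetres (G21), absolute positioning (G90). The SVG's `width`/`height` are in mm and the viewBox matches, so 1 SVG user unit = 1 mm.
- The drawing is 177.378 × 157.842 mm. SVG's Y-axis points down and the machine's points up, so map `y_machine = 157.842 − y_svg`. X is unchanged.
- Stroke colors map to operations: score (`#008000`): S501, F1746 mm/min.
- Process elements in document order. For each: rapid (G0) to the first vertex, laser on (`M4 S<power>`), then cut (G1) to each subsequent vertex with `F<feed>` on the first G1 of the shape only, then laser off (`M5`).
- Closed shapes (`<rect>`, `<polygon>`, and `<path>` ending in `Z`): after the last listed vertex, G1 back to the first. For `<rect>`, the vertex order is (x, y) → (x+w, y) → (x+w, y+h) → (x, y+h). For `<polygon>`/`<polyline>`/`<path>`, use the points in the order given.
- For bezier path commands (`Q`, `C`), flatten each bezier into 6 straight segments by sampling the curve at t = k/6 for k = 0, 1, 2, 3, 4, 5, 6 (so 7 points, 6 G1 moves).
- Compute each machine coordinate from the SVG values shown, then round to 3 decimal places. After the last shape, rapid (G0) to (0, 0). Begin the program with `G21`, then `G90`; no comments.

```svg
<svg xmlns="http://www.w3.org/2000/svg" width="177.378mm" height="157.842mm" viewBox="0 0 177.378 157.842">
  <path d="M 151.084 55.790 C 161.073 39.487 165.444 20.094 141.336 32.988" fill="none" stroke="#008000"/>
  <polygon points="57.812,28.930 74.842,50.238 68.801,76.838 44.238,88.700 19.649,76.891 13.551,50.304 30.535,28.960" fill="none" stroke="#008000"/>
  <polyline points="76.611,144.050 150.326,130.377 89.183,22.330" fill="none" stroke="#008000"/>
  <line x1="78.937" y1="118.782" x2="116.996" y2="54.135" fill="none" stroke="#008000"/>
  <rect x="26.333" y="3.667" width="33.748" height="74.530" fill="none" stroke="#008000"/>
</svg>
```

viewBox `0 0 177.378 157.842` with mm width/height → 1 unit = 1 mm. Flip: y_m = 157.842 − y_svg.

**Shape 1** — `<path>` cubic bezier, stroke `#008000` → score (S501, F1746). Control points (SVG): P0=(151.084,55.790), P1=(161.073,39.487), P2=(165.444,20.094), P3=(141.336,32.988); sampled at t=k/6. Machine vertices: (151.084,102.052) → (155.504,110.297) → (158.354,118.075) → (158.996,124.402) → (156.798,128.296) → (151.123,128.774) → (141.336,124.854). Open path.

**Shape 2** — `<polygon>` regular polygon, stroke `#008000` → score (S501, F1746). Machine vertices: (57.812,128.912) → (74.842,107.604) → (68.801,81.004) → (44.238,69.142) → (19.649,80.951) → (13.551,107.538) → (30.535,128.882) → (57.812,128.912). Closed: final G1 returns to the first vertex.

**Shape 3** — `<polyline>` open polyline, stroke `#008000` → score (S501, F1746). Machine vertices: (76.611,13.792) → (150.326,27.465) → (89.183,135.512). Open path.

**Shape 4** — `<line>` line segment, stroke `#008000` → score (S501, F1746). Machine vertices: (78.937,39.060) → (116.996,103.707). Open path.

**Shape 5** — `<rect>` rectangle, stroke `#008000` → score (S501, F1746). Machine vertices: (26.333,154.175) → (60.081,154.175) → (60.081,79.645) → (26.333,79.645) → (26.333,154.175). Closed: final G1 returns to the first vertex.

G21
G90
G0 X151.084 Y102.052
M4 S501
G1 X155.504 Y110.297 F1746
G1 X158.354 Y118.075
G1 X158.996 Y124.402
G1 X156.798 Y128.296
G1 X151.123 Y128.774
G1 X141.336 Y124.854
M5
G0 X57.812 Y128.912
M4 S501
G1 X74.842 Y107.604 F1746
G1 X68.801 Y81.004
G1 X44.238 Y69.142
G1 X19.649 Y80.951
G1 X13.551 Y107.538
G1 X30.535 Y128.882
G1 X57.812 Y128.912
M5
G0 X76.611 Y13.792
M4 S501
G1 X150.326 Y27.465 F1746
G1 X89.183 Y135.512
M5
G0 X78.937 Y39.060
M4 S501
G1 X116.996 Y103.707 F1746
M5
G0 X26.333 Y154.175
M4 S501
G1 X60.081 Y154.175 F1746
G1 X60.081 Y79.645
G1 X26.333 Y79.645
G1 X26.333 Y154.175
M5
G0 X0.000 Y0.000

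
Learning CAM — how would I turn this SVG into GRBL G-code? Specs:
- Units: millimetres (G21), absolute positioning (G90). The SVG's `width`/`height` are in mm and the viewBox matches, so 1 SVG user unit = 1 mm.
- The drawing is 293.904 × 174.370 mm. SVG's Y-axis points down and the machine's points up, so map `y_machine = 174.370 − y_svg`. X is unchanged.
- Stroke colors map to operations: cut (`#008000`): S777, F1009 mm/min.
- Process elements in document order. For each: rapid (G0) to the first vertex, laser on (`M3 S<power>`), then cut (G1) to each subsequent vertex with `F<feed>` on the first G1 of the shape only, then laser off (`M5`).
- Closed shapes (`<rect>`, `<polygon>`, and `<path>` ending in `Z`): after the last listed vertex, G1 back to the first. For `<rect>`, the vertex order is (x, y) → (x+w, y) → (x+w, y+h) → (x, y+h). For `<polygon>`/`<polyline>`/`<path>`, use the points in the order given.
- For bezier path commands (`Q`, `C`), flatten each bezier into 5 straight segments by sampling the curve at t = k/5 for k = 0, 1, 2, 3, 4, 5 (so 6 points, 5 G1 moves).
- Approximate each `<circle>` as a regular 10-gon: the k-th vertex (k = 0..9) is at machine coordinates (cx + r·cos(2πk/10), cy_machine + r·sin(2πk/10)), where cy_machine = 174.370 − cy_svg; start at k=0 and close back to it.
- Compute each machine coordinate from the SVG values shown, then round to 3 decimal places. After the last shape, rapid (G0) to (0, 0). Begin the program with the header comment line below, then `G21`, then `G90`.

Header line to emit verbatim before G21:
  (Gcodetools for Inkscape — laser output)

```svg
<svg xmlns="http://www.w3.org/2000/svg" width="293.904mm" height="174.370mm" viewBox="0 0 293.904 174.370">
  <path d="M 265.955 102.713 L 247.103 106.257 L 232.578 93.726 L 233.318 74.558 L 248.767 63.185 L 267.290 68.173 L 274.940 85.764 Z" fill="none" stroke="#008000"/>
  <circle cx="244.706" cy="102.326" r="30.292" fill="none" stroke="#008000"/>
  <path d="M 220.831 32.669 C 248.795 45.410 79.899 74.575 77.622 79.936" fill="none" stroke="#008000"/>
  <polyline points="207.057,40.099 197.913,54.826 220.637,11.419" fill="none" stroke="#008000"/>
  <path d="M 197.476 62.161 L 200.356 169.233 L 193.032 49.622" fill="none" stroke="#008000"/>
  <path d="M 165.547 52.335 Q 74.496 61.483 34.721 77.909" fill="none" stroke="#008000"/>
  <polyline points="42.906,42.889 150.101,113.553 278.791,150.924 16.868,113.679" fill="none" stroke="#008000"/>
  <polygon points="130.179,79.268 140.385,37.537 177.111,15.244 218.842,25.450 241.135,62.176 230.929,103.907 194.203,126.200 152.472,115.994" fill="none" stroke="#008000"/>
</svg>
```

1 u = 1 mm; y_m = 174.370 − y.

[1] `<path>` regular polygon, #008000→cut S777 F1009: (265.955,71.657) → (247.103,68.113) → (232.578,80.644) → (233.318,99.812) → (248.767,111.185) → (267.290,106.197) → (274.940,88.606) → (265.955,71.657) (closed)

[2] `<circle>` circle, #008000→cut S777 F1009: (274.998,72.044) → (269.213,89.849) → (254.067,100.853) → (235.345,100.853) → (220.199,89.849) → (214.414,72.044) → (220.199,54.239) → (235.345,43.235) → (254.067,43.235) → (269.213,54.239) → (274.998,72.044) (closed)

[3] `<path>` cubic bezier, #008000→cut S777 F1009: (220.831,141.701) → (216.894,132.407) → (183.158,121.103) → (137.069,109.719) → (96.075,100.185) → (77.622,94.434)

[4] `<polyline>` open polyline, #008000→cut S777 F1009: (207.057,134.271) → (197.913,119.544) → (220.637,162.951)

[5] `<path>` open polyline, #008000→cut S777 F1009: (197.476,112.209) → (200.356,5.137) → (193.032,124.748)

[6] `<path>` quadratic bezier, #008000→cut S777 F1009: (165.547,122.035) → (131.178,118.085) → (100.910,113.552) → (74.745,108.437) → (52.682,102.740) → (34.721,96.461)

[7] `<polyline>` open polyline, #008000→cut S777 F1009: (42.906,131.481) → (150.101,60.817) → (278.791,23.446) → (16.868,60.691)

[8] `<polygon>` regular polygon, #008000→cut S777 F1009: (130.179,95.102) → (140.385,136.833) → (177.111,159.126) → (218.842,148.920) → (241.135,112.194) → (230.929,70.463) → (194.203,48.170) → (152.472,58.376) → (130.179,95.102) (closed)

(Gcodetools for Inkscape — laser output)
G21
G90
G0 X265.955 Y71.657
M3 S777
G1 X247.103 Y68.113 F1009
G1 X232.578 Y80.644
G1 X233.318 Y99.812
G1 X248.767 Y111.185
G1 X267.290 Y106.197
G1 X274.940 Y88.606
G1 X265.955 Y71.657
M5
G0 X274.998 Y72.044
M3 S777
G1 X269.213 Y89.849 F1009
G1 X254.067 Y100.853
G1 X235.345 Y100.853
G1 X220.199 Y89.849
G1 X214.414 Y72.044
G1 X220.199 Y54.239
G1 X235.345 Y43.235
G1 X254.067 Y43.235
G1 X269.213 Y54.239
G1 X274.998 Y72.044
M5
G0 X220.831 Y141.701
M3 S777
G1 X216.894 Y132.407 F1009
G1 X183.158 Y121.103
G1 X137.069 Y109.719
G1 X96.075 Y100.185
G1 X77.622 Y94.434
M5
G0 X207.057 Y134.271
M3 S777
G1 X197.913 Y119.544 F1009
G1 X220.637 Y162.951
M5
G0 X197.476 Y112.209
M3 S777
G1 X200.356 Y5.137 F1009
G1 X193.032 Y124.748
M5
G0 X165.547 Y122.035
M3 S777
G1 X131.178 Y118.085 F1009
G1 X100.910 Y113.552
G1 X74.745 Y108.437
G1 X52.682 Y102.740
G1 X34.721 Y96.461
M5
G0 X42.906 Y131.481
M3 S777
G1 X150.101 Y60.817 F1009
G1 X278.791 Y23.446
G1 X16.868 Y60.691
M5
G0 X130.179 Y95.102
M3 S777
G1 X140.385 Y136.833 F1009
G1 X177.111 Y159.126
G1 X218.842 Y148.920
G1 X241.135 Y112.194
G1 X230.929 Y70.463
G1 X194.203 Y48.170
G1 X152.472 Y58.376
G1 X130.179 Y95.102
M5
G0 X0.000 Y0.000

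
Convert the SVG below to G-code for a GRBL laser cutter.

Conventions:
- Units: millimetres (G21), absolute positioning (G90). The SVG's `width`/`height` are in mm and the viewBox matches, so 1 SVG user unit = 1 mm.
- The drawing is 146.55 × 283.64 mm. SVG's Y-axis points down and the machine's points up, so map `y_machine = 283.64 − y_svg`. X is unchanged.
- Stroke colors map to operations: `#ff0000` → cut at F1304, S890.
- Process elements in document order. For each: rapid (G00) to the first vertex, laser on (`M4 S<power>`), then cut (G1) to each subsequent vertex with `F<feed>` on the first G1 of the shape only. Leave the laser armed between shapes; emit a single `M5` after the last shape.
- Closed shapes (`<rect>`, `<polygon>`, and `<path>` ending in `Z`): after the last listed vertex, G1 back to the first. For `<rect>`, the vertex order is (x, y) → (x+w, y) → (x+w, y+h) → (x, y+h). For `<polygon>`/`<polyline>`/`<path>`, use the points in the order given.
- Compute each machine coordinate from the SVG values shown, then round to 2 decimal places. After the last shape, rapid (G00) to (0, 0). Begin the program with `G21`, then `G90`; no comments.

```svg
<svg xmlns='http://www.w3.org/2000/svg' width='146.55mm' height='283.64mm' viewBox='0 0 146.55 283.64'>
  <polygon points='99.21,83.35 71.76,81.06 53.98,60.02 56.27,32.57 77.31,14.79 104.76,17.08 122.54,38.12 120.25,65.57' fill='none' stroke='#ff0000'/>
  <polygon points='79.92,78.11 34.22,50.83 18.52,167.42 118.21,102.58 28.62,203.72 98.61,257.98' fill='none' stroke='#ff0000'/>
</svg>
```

G21
G90
G00 X99.21 Y200.29
M4 S890
G1 X71.76 Y202.58 F1304
G1 X53.98 Y223.62
G1 X56.27 Y251.07
G1 X77.31 Y268.85
G1 X104.76 Y266.56
G1 X122.54 Y245.52
G1 X120.25 Y218.07
G1 X99.21 Y200.29
G00 X79.92 Y205.53
M4 S890
G1 X34.22 Y232.81 F1304
G1 X18.52 Y116.22
G1 X118.21 Y181.06
G1 X28.62 Y79.92
G1 X98.61 Y25.66
G1 X79.92 Y205.53
M5
G00 X0.00 Y0.00

Since the viewBox matches the mm dimensions, user units are millimetres directly. The only transform is the Y-flip y_m = 283.64 − y_svg.

Shape 1 is a regular polygon drawn with `<polygon>`. Its stroke #ff0000 means cut at S890, F1304. After flipping Y the toolpath is (99.21,200.29) → (71.76,202.58) → (53.98,223.62) → (56.27,251.07) → (77.31,268.85) → (104.76,266.56) → (122.54,245.52) → (120.25,218.07) → (99.21,200.29), returning to the start.

Shape 2 is a closed polygon drawn with `<polygon>`. Its stroke #ff0000 means cut at S890, F1304. After flipping Y the toolpath is (79.92,205.53) → (34.22,232.81) → (18.52,116.22) → (118.21,181.06) → (28.62,79.92) → (98.61,25.66) → (79.92,205.53), returning to the start.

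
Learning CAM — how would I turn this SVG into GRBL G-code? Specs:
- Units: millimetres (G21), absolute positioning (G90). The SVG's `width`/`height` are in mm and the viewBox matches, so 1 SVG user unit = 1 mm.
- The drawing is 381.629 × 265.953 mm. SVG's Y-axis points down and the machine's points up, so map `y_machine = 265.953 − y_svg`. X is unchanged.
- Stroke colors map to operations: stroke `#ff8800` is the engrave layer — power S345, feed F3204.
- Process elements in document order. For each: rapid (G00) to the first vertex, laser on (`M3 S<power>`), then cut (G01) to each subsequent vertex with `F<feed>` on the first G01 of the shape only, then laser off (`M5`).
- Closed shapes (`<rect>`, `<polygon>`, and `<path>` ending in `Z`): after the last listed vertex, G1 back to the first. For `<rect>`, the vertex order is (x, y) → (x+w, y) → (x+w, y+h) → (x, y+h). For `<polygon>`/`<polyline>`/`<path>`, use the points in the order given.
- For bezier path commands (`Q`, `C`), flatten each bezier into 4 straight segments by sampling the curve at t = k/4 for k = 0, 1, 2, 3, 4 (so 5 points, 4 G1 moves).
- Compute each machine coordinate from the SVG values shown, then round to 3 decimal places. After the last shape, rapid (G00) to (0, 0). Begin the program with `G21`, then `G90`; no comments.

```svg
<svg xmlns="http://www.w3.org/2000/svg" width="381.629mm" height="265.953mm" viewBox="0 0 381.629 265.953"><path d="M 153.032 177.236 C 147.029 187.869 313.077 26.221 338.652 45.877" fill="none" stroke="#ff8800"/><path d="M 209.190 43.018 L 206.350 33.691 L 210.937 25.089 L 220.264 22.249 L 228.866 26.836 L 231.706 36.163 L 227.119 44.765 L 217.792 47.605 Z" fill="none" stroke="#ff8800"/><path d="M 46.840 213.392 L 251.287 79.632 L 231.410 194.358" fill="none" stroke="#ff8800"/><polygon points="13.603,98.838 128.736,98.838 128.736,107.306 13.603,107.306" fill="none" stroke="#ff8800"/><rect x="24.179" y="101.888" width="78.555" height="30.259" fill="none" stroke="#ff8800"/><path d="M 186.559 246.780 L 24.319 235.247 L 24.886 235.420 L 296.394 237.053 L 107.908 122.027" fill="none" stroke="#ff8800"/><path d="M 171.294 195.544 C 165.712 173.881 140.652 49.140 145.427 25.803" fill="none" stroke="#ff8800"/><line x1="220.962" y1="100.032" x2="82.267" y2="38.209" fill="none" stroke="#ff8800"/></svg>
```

1 u = 1 mm; y_m = 265.953 − y.

[1] `<path>` cubic bezier, #ff8800→engrave S345 F3204: (153.032,88.717) → (175.906,107.520) → (234.000,157.780) → (298.015,206.348) → (338.652,220.076)

[2] `<path>` regular polygon, #ff8800→engrave S345 F3204: (209.190,222.935) → (206.350,232.262) → (210.937,240.864) → (220.264,243.704) → (228.866,239.117) → (231.706,229.790) → (227.119,221.188) → (217.792,218.348) → (209.190,222.935) (closed)

[3] `<path>` open polyline, #ff8800→engrave S345 F3204: (46.840,52.561) → (251.287,186.321) → (231.410,71.595)

[4] `<polygon>` rectangle, #ff8800→engrave S345 F3204: (13.603,167.115) → (128.736,167.115) → (128.736,158.647) → (13.603,158.647) → (13.603,167.115) (closed)

[5] `<rect>` rectangle, #ff8800→engrave S345 F3204: (24.179,164.065) → (102.734,164.065) → (102.734,133.806) → (24.179,133.806) → (24.179,164.065) (closed)

[6] `<path>` open polyline, #ff8800→engrave S345 F3204: (186.559,19.173) → (24.319,30.706) → (24.886,30.533) → (296.394,28.900) → (107.908,143.926)

[7] `<path>` cubic bezier, #ff8800→engrave S345 F3204: (171.294,70.409) → (164.226,102.788) → (154.477,154.652) → (146.669,206.829) → (145.427,240.150)

[8] `<line>` line segment, #ff8800→engrave S345 F3204: (220.962,165.921) → (82.267,227.744)

G21
G90
G00 X153.032 Y88.717
M3 S345
G01 X175.906 Y107.520 F3204
G01 X234.000 Y157.780
G01 X298.015 Y206.348
G01 X338.652 Y220.076
M5
G00 X209.190 Y222.935
M3 S345
G01 X206.350 Y232.262 F3204
G01 X210.937 Y240.864
G01 X220.264 Y243.704
G01 X228.866 Y239.117
G01 X231.706 Y229.790
G01 X227.119 Y221.188
G01 X217.792 Y218.348
G01 X209.190 Y222.935
M5
G00 X46.840 Y52.561
M3 S345
G01 X251.287 Y186.321 F3204
G01 X231.410 Y71.595
M5
G00 X13.603 Y167.115
M3 S345
G01 X128.736 Y167.115 F3204
G01 X128.736 Y158.647
G01 X13.603 Y158.647
G01 X13.603 Y167.115
M5
G00 X24.179 Y164.065
M3 S345
G01 X102.734 Y164.065 F3204
G01 X102.734 Y133.806
G01 X24.179 Y133.806
G01 X24.179 Y164.065
M5
G00 X186.559 Y19.173
M3 S345
G01 X24.319 Y30.706 F3204
G01 X24.886 Y30.533
G01 X296.394 Y28.900
G01 X107.908 Y143.926
M5
G00 X171.294 Y70.409
M3 S345
G01 X164.226 Y102.788 F3204
G01 X154.477 Y154.652
G01 X146.669 Y206.829
G01 X145.427 Y240.150
M5
G00 X220.962 Y165.921
M3 S345
G01 X82.267 Y227.744 F3204
M5
G00 X0.000 Y0.000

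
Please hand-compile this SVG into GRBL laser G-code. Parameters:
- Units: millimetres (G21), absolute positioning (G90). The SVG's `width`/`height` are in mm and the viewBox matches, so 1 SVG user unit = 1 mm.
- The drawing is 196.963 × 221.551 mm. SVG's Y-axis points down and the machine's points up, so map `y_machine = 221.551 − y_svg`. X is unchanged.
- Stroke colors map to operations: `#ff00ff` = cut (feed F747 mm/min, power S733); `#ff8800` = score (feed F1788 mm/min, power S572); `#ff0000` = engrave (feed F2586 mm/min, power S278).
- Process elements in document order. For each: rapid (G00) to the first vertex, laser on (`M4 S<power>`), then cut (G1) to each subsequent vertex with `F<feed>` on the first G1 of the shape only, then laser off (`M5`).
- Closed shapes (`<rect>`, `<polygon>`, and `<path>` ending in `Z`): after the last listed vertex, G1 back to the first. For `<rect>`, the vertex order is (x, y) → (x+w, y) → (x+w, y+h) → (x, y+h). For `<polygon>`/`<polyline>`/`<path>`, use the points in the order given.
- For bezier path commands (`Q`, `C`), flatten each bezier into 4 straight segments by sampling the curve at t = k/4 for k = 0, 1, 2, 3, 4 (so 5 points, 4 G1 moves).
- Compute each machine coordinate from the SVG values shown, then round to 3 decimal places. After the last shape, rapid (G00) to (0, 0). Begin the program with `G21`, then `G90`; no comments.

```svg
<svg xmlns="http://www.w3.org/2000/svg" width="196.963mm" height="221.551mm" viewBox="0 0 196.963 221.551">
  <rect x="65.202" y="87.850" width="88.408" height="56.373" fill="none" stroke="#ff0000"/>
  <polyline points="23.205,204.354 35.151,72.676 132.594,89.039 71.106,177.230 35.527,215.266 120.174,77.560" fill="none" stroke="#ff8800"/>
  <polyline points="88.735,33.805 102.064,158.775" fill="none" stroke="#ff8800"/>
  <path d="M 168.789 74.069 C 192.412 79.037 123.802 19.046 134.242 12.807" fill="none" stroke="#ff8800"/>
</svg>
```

G21
G90
G00 X65.202 Y133.701
M4 S278
G1 X153.610 Y133.701 F2586
G1 X153.610 Y77.328
G1 X65.202 Y77.328
G1 X65.202 Y133.701
M5
G00 X23.205 Y17.197
M4 S572
G1 X35.151 Y148.875 F1788
G1 X132.594 Y132.512
G1 X71.106 Y44.321
G1 X35.527 Y6.285
G1 X120.174 Y143.991
M5
G00 X88.735 Y187.746
M4 S572
G1 X102.064 Y62.776 F1788
M5
G00 X168.789 Y147.482
M4 S572
G1 X171.889 Y154.081 F1788
G1 X156.459 Y173.910
G1 X138.558 Y195.841
G1 X134.242 Y208.744
M5
G00 X0.000 Y0.000

Since the viewBox matches the mm dimensions, user units are millimetres directly. The only transform is the Y-flip y_m = 221.551 − y_svg.

Shape 1 is a rectangle drawn with `<rect>`. Its stroke #ff0000 means engrave at S278, F2586. After flipping Y the toolpath is (65.202,133.701) → (153.610,133.701) → (153.610,77.328) → (65.202,77.328) → (65.202,133.701), returning to the start.

Shape 2 is a open polyline drawn with `<polyline>`. Its stroke #ff8800 means score at S572, F1788. After flipping Y the toolpath is (23.205,17.197) → (35.151,148.875) → (132.594,132.512) → (71.106,44.321) → (35.527,6.285) → (120.174,143.991).

Shape 3 is a line segment drawn with `<polyline>`. Its stroke #ff8800 means score at S572, F1788. After flipping Y the toolpath is (88.735,187.746) → (102.064,62.776).

Shape 4 is a cubic bezier drawn with `<path>`. Its stroke #ff8800 means score at S572, F1788. After flipping Y the toolpath is (168.789,147.482) → (171.889,154.081) → (156.459,173.910) → (138.558,195.841) → (134.242,208.744).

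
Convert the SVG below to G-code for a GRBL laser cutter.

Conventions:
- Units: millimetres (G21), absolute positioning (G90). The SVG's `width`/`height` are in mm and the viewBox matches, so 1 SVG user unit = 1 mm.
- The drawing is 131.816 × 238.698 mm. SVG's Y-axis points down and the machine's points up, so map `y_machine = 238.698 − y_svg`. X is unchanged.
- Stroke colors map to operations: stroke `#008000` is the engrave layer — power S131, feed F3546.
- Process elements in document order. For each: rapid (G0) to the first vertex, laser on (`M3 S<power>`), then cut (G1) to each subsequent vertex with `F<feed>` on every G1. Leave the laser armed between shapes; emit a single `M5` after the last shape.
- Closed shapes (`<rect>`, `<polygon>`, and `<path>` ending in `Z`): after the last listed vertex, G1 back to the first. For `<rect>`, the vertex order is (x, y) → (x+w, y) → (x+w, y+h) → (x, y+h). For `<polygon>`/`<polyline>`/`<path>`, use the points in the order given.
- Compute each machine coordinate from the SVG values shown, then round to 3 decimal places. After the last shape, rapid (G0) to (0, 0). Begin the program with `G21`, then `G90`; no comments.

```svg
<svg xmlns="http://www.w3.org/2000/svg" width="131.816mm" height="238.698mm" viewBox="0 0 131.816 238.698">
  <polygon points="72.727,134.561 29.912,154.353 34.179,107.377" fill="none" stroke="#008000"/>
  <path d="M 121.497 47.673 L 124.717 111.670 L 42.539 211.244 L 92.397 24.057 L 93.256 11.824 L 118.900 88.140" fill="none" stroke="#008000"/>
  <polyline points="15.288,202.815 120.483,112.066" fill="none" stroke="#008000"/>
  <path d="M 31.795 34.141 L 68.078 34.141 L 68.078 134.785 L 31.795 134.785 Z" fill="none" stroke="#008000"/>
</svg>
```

G21
G90
G0 X72.727 Y104.137
M3 S131
G1 X29.912 Y84.345 F3546
G1 X34.179 Y131.321 F3546
G1 X72.727 Y104.137 F3546
G0 X121.497 Y191.025
M3 S131
G1 X124.717 Y127.028 F3546
G1 X42.539 Y27.454 F3546
G1 X92.397 Y214.641 F3546
G1 X93.256 Y226.874 F3546
G1 X118.900 Y150.558 F3546
G0 X15.288 Y35.883
M3 S131
G1 X120.483 Y126.632 F3546
G0 X31.795 Y204.557
M3 S131
G1 X68.078 Y204.557 F3546
G1 X68.078 Y103.913 F3546
G1 X31.795 Y103.913 F3546
G1 X31.795 Y204.557 F3546
M5
G0 X0.000 Y0.000

1 u = 1 mm; y_m = 238.698 − y.

[1] `<polygon>` regular polygon, #008000→engrave S131 F3546: (72.727,104.137) → (29.912,84.345) → (34.179,131.321) → (72.727,104.137) (closed)

[2] `<path>` open polyline, #008000→engrave S131 F3546: (121.497,191.025) → (124.717,127.028) → (42.539,27.454) → (92.397,214.641) → (93.256,226.874) → (118.900,150.558)

[3] `<polyline>` line segment, #008000→engrave S131 F3546: (15.288,35.883) → (120.483,126.632)

[4] `<path>` rectangle, #008000→engrave S131 F3546: (31.795,204.557) → (68.078,204.557) → (68.078,103.913) → (31.795,103.913) → (31.795,204.557) (closed)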